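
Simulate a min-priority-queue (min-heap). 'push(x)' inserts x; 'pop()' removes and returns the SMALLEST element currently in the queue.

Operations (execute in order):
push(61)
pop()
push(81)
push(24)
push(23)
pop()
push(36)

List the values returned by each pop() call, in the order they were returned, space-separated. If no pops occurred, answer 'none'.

push(61): heap contents = [61]
pop() → 61: heap contents = []
push(81): heap contents = [81]
push(24): heap contents = [24, 81]
push(23): heap contents = [23, 24, 81]
pop() → 23: heap contents = [24, 81]
push(36): heap contents = [24, 36, 81]

Answer: 61 23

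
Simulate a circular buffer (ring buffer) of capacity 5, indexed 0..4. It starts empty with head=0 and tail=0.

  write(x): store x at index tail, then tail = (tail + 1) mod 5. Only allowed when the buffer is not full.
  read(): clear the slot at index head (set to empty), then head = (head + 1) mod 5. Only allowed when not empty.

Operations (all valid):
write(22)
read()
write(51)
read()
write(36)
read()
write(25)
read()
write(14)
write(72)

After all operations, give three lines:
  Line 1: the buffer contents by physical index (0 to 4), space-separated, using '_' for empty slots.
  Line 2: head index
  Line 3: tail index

Answer: 72 _ _ _ 14
4
1

Derivation:
write(22): buf=[22 _ _ _ _], head=0, tail=1, size=1
read(): buf=[_ _ _ _ _], head=1, tail=1, size=0
write(51): buf=[_ 51 _ _ _], head=1, tail=2, size=1
read(): buf=[_ _ _ _ _], head=2, tail=2, size=0
write(36): buf=[_ _ 36 _ _], head=2, tail=3, size=1
read(): buf=[_ _ _ _ _], head=3, tail=3, size=0
write(25): buf=[_ _ _ 25 _], head=3, tail=4, size=1
read(): buf=[_ _ _ _ _], head=4, tail=4, size=0
write(14): buf=[_ _ _ _ 14], head=4, tail=0, size=1
write(72): buf=[72 _ _ _ 14], head=4, tail=1, size=2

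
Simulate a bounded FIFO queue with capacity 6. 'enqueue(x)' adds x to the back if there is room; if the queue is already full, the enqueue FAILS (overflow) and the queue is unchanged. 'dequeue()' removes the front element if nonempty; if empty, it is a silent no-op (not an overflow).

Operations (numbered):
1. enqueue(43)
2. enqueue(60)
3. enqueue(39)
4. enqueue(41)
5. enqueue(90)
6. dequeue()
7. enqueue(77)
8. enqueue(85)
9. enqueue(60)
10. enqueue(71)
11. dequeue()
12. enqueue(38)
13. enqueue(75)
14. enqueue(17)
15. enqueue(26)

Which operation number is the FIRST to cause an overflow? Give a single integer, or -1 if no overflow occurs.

1. enqueue(43): size=1
2. enqueue(60): size=2
3. enqueue(39): size=3
4. enqueue(41): size=4
5. enqueue(90): size=5
6. dequeue(): size=4
7. enqueue(77): size=5
8. enqueue(85): size=6
9. enqueue(60): size=6=cap → OVERFLOW (fail)
10. enqueue(71): size=6=cap → OVERFLOW (fail)
11. dequeue(): size=5
12. enqueue(38): size=6
13. enqueue(75): size=6=cap → OVERFLOW (fail)
14. enqueue(17): size=6=cap → OVERFLOW (fail)
15. enqueue(26): size=6=cap → OVERFLOW (fail)

Answer: 9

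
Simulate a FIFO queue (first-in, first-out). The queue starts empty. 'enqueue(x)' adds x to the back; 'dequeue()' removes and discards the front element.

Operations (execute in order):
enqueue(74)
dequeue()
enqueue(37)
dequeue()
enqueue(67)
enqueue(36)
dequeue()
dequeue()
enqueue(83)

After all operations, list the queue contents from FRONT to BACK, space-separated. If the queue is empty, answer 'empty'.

enqueue(74): [74]
dequeue(): []
enqueue(37): [37]
dequeue(): []
enqueue(67): [67]
enqueue(36): [67, 36]
dequeue(): [36]
dequeue(): []
enqueue(83): [83]

Answer: 83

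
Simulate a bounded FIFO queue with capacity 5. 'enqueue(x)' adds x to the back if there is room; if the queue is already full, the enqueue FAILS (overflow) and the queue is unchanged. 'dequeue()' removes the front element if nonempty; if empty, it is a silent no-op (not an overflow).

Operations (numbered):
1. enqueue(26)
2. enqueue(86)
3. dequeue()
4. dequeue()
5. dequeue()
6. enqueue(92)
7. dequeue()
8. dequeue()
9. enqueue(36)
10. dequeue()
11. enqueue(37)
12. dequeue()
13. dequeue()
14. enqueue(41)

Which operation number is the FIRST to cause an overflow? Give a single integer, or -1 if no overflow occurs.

1. enqueue(26): size=1
2. enqueue(86): size=2
3. dequeue(): size=1
4. dequeue(): size=0
5. dequeue(): empty, no-op, size=0
6. enqueue(92): size=1
7. dequeue(): size=0
8. dequeue(): empty, no-op, size=0
9. enqueue(36): size=1
10. dequeue(): size=0
11. enqueue(37): size=1
12. dequeue(): size=0
13. dequeue(): empty, no-op, size=0
14. enqueue(41): size=1

Answer: -1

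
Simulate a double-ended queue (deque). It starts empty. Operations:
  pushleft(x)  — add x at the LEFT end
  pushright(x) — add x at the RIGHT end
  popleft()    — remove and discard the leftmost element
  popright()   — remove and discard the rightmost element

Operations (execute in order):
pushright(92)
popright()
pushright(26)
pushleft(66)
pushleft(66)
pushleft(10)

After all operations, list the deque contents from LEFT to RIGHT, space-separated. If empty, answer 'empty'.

Answer: 10 66 66 26

Derivation:
pushright(92): [92]
popright(): []
pushright(26): [26]
pushleft(66): [66, 26]
pushleft(66): [66, 66, 26]
pushleft(10): [10, 66, 66, 26]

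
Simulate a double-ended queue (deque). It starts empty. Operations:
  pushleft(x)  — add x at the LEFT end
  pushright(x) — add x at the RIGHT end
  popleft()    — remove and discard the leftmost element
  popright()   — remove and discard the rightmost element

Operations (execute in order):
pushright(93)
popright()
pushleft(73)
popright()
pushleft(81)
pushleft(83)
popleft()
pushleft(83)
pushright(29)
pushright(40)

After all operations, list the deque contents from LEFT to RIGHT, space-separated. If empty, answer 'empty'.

Answer: 83 81 29 40

Derivation:
pushright(93): [93]
popright(): []
pushleft(73): [73]
popright(): []
pushleft(81): [81]
pushleft(83): [83, 81]
popleft(): [81]
pushleft(83): [83, 81]
pushright(29): [83, 81, 29]
pushright(40): [83, 81, 29, 40]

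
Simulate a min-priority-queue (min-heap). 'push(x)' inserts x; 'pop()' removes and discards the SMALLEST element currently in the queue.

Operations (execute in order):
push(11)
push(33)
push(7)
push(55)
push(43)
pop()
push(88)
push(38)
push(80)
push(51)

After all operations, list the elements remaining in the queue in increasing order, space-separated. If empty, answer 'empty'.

Answer: 11 33 38 43 51 55 80 88

Derivation:
push(11): heap contents = [11]
push(33): heap contents = [11, 33]
push(7): heap contents = [7, 11, 33]
push(55): heap contents = [7, 11, 33, 55]
push(43): heap contents = [7, 11, 33, 43, 55]
pop() → 7: heap contents = [11, 33, 43, 55]
push(88): heap contents = [11, 33, 43, 55, 88]
push(38): heap contents = [11, 33, 38, 43, 55, 88]
push(80): heap contents = [11, 33, 38, 43, 55, 80, 88]
push(51): heap contents = [11, 33, 38, 43, 51, 55, 80, 88]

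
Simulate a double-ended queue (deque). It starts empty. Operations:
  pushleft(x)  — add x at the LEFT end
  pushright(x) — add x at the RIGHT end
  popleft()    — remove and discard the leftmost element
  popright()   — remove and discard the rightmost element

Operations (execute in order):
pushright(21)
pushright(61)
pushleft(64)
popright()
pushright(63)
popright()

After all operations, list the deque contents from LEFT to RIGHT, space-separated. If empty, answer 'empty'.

Answer: 64 21

Derivation:
pushright(21): [21]
pushright(61): [21, 61]
pushleft(64): [64, 21, 61]
popright(): [64, 21]
pushright(63): [64, 21, 63]
popright(): [64, 21]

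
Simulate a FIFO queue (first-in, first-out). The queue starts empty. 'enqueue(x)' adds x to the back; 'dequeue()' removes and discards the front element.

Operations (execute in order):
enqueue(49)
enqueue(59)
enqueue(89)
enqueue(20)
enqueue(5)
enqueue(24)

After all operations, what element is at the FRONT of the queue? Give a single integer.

enqueue(49): queue = [49]
enqueue(59): queue = [49, 59]
enqueue(89): queue = [49, 59, 89]
enqueue(20): queue = [49, 59, 89, 20]
enqueue(5): queue = [49, 59, 89, 20, 5]
enqueue(24): queue = [49, 59, 89, 20, 5, 24]

Answer: 49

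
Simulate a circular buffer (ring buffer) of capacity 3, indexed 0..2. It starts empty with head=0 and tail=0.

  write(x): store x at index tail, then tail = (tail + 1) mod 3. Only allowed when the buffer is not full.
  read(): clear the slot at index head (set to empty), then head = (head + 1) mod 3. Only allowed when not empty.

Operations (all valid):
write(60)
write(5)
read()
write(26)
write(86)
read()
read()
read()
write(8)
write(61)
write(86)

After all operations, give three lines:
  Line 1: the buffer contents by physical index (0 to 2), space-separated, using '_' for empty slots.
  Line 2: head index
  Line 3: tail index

write(60): buf=[60 _ _], head=0, tail=1, size=1
write(5): buf=[60 5 _], head=0, tail=2, size=2
read(): buf=[_ 5 _], head=1, tail=2, size=1
write(26): buf=[_ 5 26], head=1, tail=0, size=2
write(86): buf=[86 5 26], head=1, tail=1, size=3
read(): buf=[86 _ 26], head=2, tail=1, size=2
read(): buf=[86 _ _], head=0, tail=1, size=1
read(): buf=[_ _ _], head=1, tail=1, size=0
write(8): buf=[_ 8 _], head=1, tail=2, size=1
write(61): buf=[_ 8 61], head=1, tail=0, size=2
write(86): buf=[86 8 61], head=1, tail=1, size=3

Answer: 86 8 61
1
1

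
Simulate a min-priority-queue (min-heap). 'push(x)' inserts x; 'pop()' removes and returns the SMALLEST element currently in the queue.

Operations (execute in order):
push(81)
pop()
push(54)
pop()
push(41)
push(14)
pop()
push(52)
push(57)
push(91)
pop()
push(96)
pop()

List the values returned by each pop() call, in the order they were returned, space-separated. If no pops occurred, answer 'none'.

push(81): heap contents = [81]
pop() → 81: heap contents = []
push(54): heap contents = [54]
pop() → 54: heap contents = []
push(41): heap contents = [41]
push(14): heap contents = [14, 41]
pop() → 14: heap contents = [41]
push(52): heap contents = [41, 52]
push(57): heap contents = [41, 52, 57]
push(91): heap contents = [41, 52, 57, 91]
pop() → 41: heap contents = [52, 57, 91]
push(96): heap contents = [52, 57, 91, 96]
pop() → 52: heap contents = [57, 91, 96]

Answer: 81 54 14 41 52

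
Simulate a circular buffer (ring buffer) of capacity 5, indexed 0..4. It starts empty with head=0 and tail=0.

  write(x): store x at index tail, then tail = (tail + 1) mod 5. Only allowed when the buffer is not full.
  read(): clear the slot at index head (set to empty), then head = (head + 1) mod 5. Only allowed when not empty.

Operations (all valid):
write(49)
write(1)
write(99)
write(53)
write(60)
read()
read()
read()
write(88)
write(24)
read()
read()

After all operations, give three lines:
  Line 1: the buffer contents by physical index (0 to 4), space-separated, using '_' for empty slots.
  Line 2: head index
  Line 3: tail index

write(49): buf=[49 _ _ _ _], head=0, tail=1, size=1
write(1): buf=[49 1 _ _ _], head=0, tail=2, size=2
write(99): buf=[49 1 99 _ _], head=0, tail=3, size=3
write(53): buf=[49 1 99 53 _], head=0, tail=4, size=4
write(60): buf=[49 1 99 53 60], head=0, tail=0, size=5
read(): buf=[_ 1 99 53 60], head=1, tail=0, size=4
read(): buf=[_ _ 99 53 60], head=2, tail=0, size=3
read(): buf=[_ _ _ 53 60], head=3, tail=0, size=2
write(88): buf=[88 _ _ 53 60], head=3, tail=1, size=3
write(24): buf=[88 24 _ 53 60], head=3, tail=2, size=4
read(): buf=[88 24 _ _ 60], head=4, tail=2, size=3
read(): buf=[88 24 _ _ _], head=0, tail=2, size=2

Answer: 88 24 _ _ _
0
2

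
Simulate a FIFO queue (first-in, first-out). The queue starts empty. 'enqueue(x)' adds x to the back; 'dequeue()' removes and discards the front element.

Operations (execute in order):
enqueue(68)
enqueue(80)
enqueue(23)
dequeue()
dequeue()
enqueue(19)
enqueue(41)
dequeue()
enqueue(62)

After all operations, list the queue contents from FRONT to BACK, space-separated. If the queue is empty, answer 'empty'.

enqueue(68): [68]
enqueue(80): [68, 80]
enqueue(23): [68, 80, 23]
dequeue(): [80, 23]
dequeue(): [23]
enqueue(19): [23, 19]
enqueue(41): [23, 19, 41]
dequeue(): [19, 41]
enqueue(62): [19, 41, 62]

Answer: 19 41 62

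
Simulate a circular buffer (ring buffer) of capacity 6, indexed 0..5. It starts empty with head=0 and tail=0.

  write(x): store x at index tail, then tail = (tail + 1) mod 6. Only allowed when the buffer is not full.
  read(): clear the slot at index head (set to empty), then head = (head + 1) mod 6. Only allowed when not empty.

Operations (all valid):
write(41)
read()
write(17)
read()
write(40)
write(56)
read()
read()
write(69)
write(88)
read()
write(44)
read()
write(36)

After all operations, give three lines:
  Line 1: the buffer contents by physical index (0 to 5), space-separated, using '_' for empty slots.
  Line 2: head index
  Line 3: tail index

Answer: 44 36 _ _ _ _
0
2

Derivation:
write(41): buf=[41 _ _ _ _ _], head=0, tail=1, size=1
read(): buf=[_ _ _ _ _ _], head=1, tail=1, size=0
write(17): buf=[_ 17 _ _ _ _], head=1, tail=2, size=1
read(): buf=[_ _ _ _ _ _], head=2, tail=2, size=0
write(40): buf=[_ _ 40 _ _ _], head=2, tail=3, size=1
write(56): buf=[_ _ 40 56 _ _], head=2, tail=4, size=2
read(): buf=[_ _ _ 56 _ _], head=3, tail=4, size=1
read(): buf=[_ _ _ _ _ _], head=4, tail=4, size=0
write(69): buf=[_ _ _ _ 69 _], head=4, tail=5, size=1
write(88): buf=[_ _ _ _ 69 88], head=4, tail=0, size=2
read(): buf=[_ _ _ _ _ 88], head=5, tail=0, size=1
write(44): buf=[44 _ _ _ _ 88], head=5, tail=1, size=2
read(): buf=[44 _ _ _ _ _], head=0, tail=1, size=1
write(36): buf=[44 36 _ _ _ _], head=0, tail=2, size=2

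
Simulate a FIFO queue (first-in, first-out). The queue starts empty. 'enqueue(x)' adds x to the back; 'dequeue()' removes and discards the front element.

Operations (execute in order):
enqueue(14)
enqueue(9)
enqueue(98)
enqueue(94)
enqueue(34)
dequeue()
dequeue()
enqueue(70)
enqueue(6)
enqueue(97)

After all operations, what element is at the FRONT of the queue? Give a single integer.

enqueue(14): queue = [14]
enqueue(9): queue = [14, 9]
enqueue(98): queue = [14, 9, 98]
enqueue(94): queue = [14, 9, 98, 94]
enqueue(34): queue = [14, 9, 98, 94, 34]
dequeue(): queue = [9, 98, 94, 34]
dequeue(): queue = [98, 94, 34]
enqueue(70): queue = [98, 94, 34, 70]
enqueue(6): queue = [98, 94, 34, 70, 6]
enqueue(97): queue = [98, 94, 34, 70, 6, 97]

Answer: 98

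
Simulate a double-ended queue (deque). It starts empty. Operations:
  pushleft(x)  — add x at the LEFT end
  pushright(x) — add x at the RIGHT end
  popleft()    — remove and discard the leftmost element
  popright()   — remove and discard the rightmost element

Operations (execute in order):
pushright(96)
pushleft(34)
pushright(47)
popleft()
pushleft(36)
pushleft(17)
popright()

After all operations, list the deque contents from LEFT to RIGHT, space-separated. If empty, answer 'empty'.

pushright(96): [96]
pushleft(34): [34, 96]
pushright(47): [34, 96, 47]
popleft(): [96, 47]
pushleft(36): [36, 96, 47]
pushleft(17): [17, 36, 96, 47]
popright(): [17, 36, 96]

Answer: 17 36 96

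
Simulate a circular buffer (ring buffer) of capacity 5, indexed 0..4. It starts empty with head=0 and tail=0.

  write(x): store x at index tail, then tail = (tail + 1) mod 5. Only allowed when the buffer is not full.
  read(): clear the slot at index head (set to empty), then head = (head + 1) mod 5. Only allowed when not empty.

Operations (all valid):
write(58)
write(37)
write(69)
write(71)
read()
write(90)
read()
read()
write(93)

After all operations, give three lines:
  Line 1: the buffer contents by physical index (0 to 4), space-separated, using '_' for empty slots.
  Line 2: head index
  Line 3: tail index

Answer: 93 _ _ 71 90
3
1

Derivation:
write(58): buf=[58 _ _ _ _], head=0, tail=1, size=1
write(37): buf=[58 37 _ _ _], head=0, tail=2, size=2
write(69): buf=[58 37 69 _ _], head=0, tail=3, size=3
write(71): buf=[58 37 69 71 _], head=0, tail=4, size=4
read(): buf=[_ 37 69 71 _], head=1, tail=4, size=3
write(90): buf=[_ 37 69 71 90], head=1, tail=0, size=4
read(): buf=[_ _ 69 71 90], head=2, tail=0, size=3
read(): buf=[_ _ _ 71 90], head=3, tail=0, size=2
write(93): buf=[93 _ _ 71 90], head=3, tail=1, size=3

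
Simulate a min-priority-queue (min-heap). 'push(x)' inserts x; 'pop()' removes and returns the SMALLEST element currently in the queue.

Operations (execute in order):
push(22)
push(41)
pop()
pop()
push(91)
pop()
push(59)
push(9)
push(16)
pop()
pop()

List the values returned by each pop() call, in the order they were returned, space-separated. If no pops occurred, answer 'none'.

Answer: 22 41 91 9 16

Derivation:
push(22): heap contents = [22]
push(41): heap contents = [22, 41]
pop() → 22: heap contents = [41]
pop() → 41: heap contents = []
push(91): heap contents = [91]
pop() → 91: heap contents = []
push(59): heap contents = [59]
push(9): heap contents = [9, 59]
push(16): heap contents = [9, 16, 59]
pop() → 9: heap contents = [16, 59]
pop() → 16: heap contents = [59]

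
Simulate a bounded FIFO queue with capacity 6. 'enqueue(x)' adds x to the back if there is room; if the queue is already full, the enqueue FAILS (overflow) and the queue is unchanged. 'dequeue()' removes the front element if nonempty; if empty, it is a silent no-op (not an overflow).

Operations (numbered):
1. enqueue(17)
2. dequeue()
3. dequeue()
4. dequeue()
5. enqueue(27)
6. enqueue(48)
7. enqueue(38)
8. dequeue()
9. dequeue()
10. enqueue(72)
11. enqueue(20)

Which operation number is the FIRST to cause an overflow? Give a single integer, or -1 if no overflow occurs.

1. enqueue(17): size=1
2. dequeue(): size=0
3. dequeue(): empty, no-op, size=0
4. dequeue(): empty, no-op, size=0
5. enqueue(27): size=1
6. enqueue(48): size=2
7. enqueue(38): size=3
8. dequeue(): size=2
9. dequeue(): size=1
10. enqueue(72): size=2
11. enqueue(20): size=3

Answer: -1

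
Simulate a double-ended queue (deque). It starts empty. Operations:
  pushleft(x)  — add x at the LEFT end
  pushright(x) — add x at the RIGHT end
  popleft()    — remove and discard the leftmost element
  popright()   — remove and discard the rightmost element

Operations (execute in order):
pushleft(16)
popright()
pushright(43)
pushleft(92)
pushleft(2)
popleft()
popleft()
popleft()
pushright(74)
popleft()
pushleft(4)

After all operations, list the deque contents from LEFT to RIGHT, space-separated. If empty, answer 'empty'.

pushleft(16): [16]
popright(): []
pushright(43): [43]
pushleft(92): [92, 43]
pushleft(2): [2, 92, 43]
popleft(): [92, 43]
popleft(): [43]
popleft(): []
pushright(74): [74]
popleft(): []
pushleft(4): [4]

Answer: 4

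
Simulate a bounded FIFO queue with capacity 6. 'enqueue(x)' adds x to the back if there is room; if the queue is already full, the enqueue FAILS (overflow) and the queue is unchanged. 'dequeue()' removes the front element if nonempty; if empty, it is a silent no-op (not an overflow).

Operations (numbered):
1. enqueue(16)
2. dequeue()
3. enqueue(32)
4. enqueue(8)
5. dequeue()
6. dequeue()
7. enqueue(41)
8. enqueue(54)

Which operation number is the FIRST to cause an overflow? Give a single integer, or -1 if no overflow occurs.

Answer: -1

Derivation:
1. enqueue(16): size=1
2. dequeue(): size=0
3. enqueue(32): size=1
4. enqueue(8): size=2
5. dequeue(): size=1
6. dequeue(): size=0
7. enqueue(41): size=1
8. enqueue(54): size=2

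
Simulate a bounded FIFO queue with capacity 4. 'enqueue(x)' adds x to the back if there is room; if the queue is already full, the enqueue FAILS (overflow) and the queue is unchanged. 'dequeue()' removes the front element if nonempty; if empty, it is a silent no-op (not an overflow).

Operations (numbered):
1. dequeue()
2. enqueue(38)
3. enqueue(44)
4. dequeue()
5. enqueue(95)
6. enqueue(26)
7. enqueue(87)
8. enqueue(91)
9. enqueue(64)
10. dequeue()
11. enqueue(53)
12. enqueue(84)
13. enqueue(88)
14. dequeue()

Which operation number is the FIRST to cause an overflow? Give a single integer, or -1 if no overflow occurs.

1. dequeue(): empty, no-op, size=0
2. enqueue(38): size=1
3. enqueue(44): size=2
4. dequeue(): size=1
5. enqueue(95): size=2
6. enqueue(26): size=3
7. enqueue(87): size=4
8. enqueue(91): size=4=cap → OVERFLOW (fail)
9. enqueue(64): size=4=cap → OVERFLOW (fail)
10. dequeue(): size=3
11. enqueue(53): size=4
12. enqueue(84): size=4=cap → OVERFLOW (fail)
13. enqueue(88): size=4=cap → OVERFLOW (fail)
14. dequeue(): size=3

Answer: 8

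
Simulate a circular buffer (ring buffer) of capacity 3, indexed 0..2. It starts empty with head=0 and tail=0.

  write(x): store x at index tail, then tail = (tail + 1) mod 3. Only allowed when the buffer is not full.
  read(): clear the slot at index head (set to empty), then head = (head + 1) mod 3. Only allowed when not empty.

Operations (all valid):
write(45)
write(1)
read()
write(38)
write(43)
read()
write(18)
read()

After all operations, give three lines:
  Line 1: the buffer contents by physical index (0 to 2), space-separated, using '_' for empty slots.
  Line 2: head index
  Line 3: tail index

Answer: 43 18 _
0
2

Derivation:
write(45): buf=[45 _ _], head=0, tail=1, size=1
write(1): buf=[45 1 _], head=0, tail=2, size=2
read(): buf=[_ 1 _], head=1, tail=2, size=1
write(38): buf=[_ 1 38], head=1, tail=0, size=2
write(43): buf=[43 1 38], head=1, tail=1, size=3
read(): buf=[43 _ 38], head=2, tail=1, size=2
write(18): buf=[43 18 38], head=2, tail=2, size=3
read(): buf=[43 18 _], head=0, tail=2, size=2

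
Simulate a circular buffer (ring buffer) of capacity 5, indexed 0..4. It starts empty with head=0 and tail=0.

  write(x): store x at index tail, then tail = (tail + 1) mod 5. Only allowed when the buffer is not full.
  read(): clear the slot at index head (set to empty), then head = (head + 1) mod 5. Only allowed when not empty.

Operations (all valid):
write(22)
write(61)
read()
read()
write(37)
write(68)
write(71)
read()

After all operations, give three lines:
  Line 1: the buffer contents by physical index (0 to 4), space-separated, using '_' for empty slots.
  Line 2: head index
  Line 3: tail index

write(22): buf=[22 _ _ _ _], head=0, tail=1, size=1
write(61): buf=[22 61 _ _ _], head=0, tail=2, size=2
read(): buf=[_ 61 _ _ _], head=1, tail=2, size=1
read(): buf=[_ _ _ _ _], head=2, tail=2, size=0
write(37): buf=[_ _ 37 _ _], head=2, tail=3, size=1
write(68): buf=[_ _ 37 68 _], head=2, tail=4, size=2
write(71): buf=[_ _ 37 68 71], head=2, tail=0, size=3
read(): buf=[_ _ _ 68 71], head=3, tail=0, size=2

Answer: _ _ _ 68 71
3
0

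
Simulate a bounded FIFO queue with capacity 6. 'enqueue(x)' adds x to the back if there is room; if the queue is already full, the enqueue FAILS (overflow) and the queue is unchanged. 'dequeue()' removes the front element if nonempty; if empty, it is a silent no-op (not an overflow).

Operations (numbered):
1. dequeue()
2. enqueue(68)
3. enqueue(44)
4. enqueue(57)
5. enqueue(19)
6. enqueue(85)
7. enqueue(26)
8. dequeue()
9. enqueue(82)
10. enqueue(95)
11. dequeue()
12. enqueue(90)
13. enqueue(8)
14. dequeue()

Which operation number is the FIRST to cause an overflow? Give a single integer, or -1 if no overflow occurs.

1. dequeue(): empty, no-op, size=0
2. enqueue(68): size=1
3. enqueue(44): size=2
4. enqueue(57): size=3
5. enqueue(19): size=4
6. enqueue(85): size=5
7. enqueue(26): size=6
8. dequeue(): size=5
9. enqueue(82): size=6
10. enqueue(95): size=6=cap → OVERFLOW (fail)
11. dequeue(): size=5
12. enqueue(90): size=6
13. enqueue(8): size=6=cap → OVERFLOW (fail)
14. dequeue(): size=5

Answer: 10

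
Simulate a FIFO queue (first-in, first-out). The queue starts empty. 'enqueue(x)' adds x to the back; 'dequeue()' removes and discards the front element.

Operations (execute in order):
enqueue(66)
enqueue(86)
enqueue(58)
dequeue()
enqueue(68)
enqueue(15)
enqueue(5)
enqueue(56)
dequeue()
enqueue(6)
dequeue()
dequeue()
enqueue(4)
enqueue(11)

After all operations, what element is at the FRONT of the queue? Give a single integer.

enqueue(66): queue = [66]
enqueue(86): queue = [66, 86]
enqueue(58): queue = [66, 86, 58]
dequeue(): queue = [86, 58]
enqueue(68): queue = [86, 58, 68]
enqueue(15): queue = [86, 58, 68, 15]
enqueue(5): queue = [86, 58, 68, 15, 5]
enqueue(56): queue = [86, 58, 68, 15, 5, 56]
dequeue(): queue = [58, 68, 15, 5, 56]
enqueue(6): queue = [58, 68, 15, 5, 56, 6]
dequeue(): queue = [68, 15, 5, 56, 6]
dequeue(): queue = [15, 5, 56, 6]
enqueue(4): queue = [15, 5, 56, 6, 4]
enqueue(11): queue = [15, 5, 56, 6, 4, 11]

Answer: 15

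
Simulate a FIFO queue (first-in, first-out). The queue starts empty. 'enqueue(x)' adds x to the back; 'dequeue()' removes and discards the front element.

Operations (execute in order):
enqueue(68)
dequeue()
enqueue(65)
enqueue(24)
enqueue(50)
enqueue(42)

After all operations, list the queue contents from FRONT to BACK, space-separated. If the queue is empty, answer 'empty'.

enqueue(68): [68]
dequeue(): []
enqueue(65): [65]
enqueue(24): [65, 24]
enqueue(50): [65, 24, 50]
enqueue(42): [65, 24, 50, 42]

Answer: 65 24 50 42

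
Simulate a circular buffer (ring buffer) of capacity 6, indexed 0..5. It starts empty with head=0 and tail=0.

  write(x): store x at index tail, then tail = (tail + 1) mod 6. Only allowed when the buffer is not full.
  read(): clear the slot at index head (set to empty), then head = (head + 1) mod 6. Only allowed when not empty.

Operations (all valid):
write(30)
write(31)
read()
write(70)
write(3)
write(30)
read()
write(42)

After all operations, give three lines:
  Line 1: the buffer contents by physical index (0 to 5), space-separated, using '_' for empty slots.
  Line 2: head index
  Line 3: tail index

Answer: _ _ 70 3 30 42
2
0

Derivation:
write(30): buf=[30 _ _ _ _ _], head=0, tail=1, size=1
write(31): buf=[30 31 _ _ _ _], head=0, tail=2, size=2
read(): buf=[_ 31 _ _ _ _], head=1, tail=2, size=1
write(70): buf=[_ 31 70 _ _ _], head=1, tail=3, size=2
write(3): buf=[_ 31 70 3 _ _], head=1, tail=4, size=3
write(30): buf=[_ 31 70 3 30 _], head=1, tail=5, size=4
read(): buf=[_ _ 70 3 30 _], head=2, tail=5, size=3
write(42): buf=[_ _ 70 3 30 42], head=2, tail=0, size=4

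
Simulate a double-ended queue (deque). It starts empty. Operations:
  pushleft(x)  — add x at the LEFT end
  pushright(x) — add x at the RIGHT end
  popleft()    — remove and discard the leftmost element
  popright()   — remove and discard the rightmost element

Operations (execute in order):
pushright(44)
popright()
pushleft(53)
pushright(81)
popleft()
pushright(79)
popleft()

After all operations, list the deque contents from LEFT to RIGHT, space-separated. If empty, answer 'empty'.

pushright(44): [44]
popright(): []
pushleft(53): [53]
pushright(81): [53, 81]
popleft(): [81]
pushright(79): [81, 79]
popleft(): [79]

Answer: 79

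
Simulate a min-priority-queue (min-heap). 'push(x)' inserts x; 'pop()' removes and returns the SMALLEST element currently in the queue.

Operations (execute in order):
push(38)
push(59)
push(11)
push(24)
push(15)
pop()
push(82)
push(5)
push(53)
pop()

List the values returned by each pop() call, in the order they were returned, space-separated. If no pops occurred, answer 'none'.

Answer: 11 5

Derivation:
push(38): heap contents = [38]
push(59): heap contents = [38, 59]
push(11): heap contents = [11, 38, 59]
push(24): heap contents = [11, 24, 38, 59]
push(15): heap contents = [11, 15, 24, 38, 59]
pop() → 11: heap contents = [15, 24, 38, 59]
push(82): heap contents = [15, 24, 38, 59, 82]
push(5): heap contents = [5, 15, 24, 38, 59, 82]
push(53): heap contents = [5, 15, 24, 38, 53, 59, 82]
pop() → 5: heap contents = [15, 24, 38, 53, 59, 82]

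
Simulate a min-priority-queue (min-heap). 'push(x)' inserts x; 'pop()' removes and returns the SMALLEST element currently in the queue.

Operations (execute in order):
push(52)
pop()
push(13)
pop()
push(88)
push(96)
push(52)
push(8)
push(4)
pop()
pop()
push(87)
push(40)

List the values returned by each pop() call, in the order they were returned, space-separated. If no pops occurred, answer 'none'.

push(52): heap contents = [52]
pop() → 52: heap contents = []
push(13): heap contents = [13]
pop() → 13: heap contents = []
push(88): heap contents = [88]
push(96): heap contents = [88, 96]
push(52): heap contents = [52, 88, 96]
push(8): heap contents = [8, 52, 88, 96]
push(4): heap contents = [4, 8, 52, 88, 96]
pop() → 4: heap contents = [8, 52, 88, 96]
pop() → 8: heap contents = [52, 88, 96]
push(87): heap contents = [52, 87, 88, 96]
push(40): heap contents = [40, 52, 87, 88, 96]

Answer: 52 13 4 8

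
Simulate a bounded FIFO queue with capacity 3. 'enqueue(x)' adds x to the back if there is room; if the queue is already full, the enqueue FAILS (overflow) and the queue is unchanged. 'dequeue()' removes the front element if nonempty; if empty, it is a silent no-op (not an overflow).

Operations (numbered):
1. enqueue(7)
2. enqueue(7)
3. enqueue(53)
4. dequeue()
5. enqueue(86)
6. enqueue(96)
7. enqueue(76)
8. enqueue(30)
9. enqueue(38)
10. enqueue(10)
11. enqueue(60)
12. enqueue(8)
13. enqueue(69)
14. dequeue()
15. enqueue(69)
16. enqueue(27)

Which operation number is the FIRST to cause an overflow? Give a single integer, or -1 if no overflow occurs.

Answer: 6

Derivation:
1. enqueue(7): size=1
2. enqueue(7): size=2
3. enqueue(53): size=3
4. dequeue(): size=2
5. enqueue(86): size=3
6. enqueue(96): size=3=cap → OVERFLOW (fail)
7. enqueue(76): size=3=cap → OVERFLOW (fail)
8. enqueue(30): size=3=cap → OVERFLOW (fail)
9. enqueue(38): size=3=cap → OVERFLOW (fail)
10. enqueue(10): size=3=cap → OVERFLOW (fail)
11. enqueue(60): size=3=cap → OVERFLOW (fail)
12. enqueue(8): size=3=cap → OVERFLOW (fail)
13. enqueue(69): size=3=cap → OVERFLOW (fail)
14. dequeue(): size=2
15. enqueue(69): size=3
16. enqueue(27): size=3=cap → OVERFLOW (fail)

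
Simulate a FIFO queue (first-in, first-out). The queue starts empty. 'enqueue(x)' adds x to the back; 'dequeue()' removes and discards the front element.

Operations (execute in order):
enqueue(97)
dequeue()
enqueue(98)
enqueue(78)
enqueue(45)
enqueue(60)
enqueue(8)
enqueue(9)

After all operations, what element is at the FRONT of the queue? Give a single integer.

enqueue(97): queue = [97]
dequeue(): queue = []
enqueue(98): queue = [98]
enqueue(78): queue = [98, 78]
enqueue(45): queue = [98, 78, 45]
enqueue(60): queue = [98, 78, 45, 60]
enqueue(8): queue = [98, 78, 45, 60, 8]
enqueue(9): queue = [98, 78, 45, 60, 8, 9]

Answer: 98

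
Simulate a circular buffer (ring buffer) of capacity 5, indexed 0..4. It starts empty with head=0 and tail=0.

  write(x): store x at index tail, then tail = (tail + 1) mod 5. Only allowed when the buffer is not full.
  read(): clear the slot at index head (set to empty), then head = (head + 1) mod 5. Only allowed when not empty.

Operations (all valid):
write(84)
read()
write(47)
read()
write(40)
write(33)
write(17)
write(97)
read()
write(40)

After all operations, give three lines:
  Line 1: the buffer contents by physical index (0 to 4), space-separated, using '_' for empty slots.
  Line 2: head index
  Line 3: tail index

write(84): buf=[84 _ _ _ _], head=0, tail=1, size=1
read(): buf=[_ _ _ _ _], head=1, tail=1, size=0
write(47): buf=[_ 47 _ _ _], head=1, tail=2, size=1
read(): buf=[_ _ _ _ _], head=2, tail=2, size=0
write(40): buf=[_ _ 40 _ _], head=2, tail=3, size=1
write(33): buf=[_ _ 40 33 _], head=2, tail=4, size=2
write(17): buf=[_ _ 40 33 17], head=2, tail=0, size=3
write(97): buf=[97 _ 40 33 17], head=2, tail=1, size=4
read(): buf=[97 _ _ 33 17], head=3, tail=1, size=3
write(40): buf=[97 40 _ 33 17], head=3, tail=2, size=4

Answer: 97 40 _ 33 17
3
2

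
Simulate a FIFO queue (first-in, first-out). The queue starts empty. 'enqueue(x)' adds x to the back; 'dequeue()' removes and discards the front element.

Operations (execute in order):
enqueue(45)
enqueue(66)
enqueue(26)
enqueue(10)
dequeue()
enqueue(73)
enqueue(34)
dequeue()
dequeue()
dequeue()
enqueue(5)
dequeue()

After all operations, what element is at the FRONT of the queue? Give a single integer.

Answer: 34

Derivation:
enqueue(45): queue = [45]
enqueue(66): queue = [45, 66]
enqueue(26): queue = [45, 66, 26]
enqueue(10): queue = [45, 66, 26, 10]
dequeue(): queue = [66, 26, 10]
enqueue(73): queue = [66, 26, 10, 73]
enqueue(34): queue = [66, 26, 10, 73, 34]
dequeue(): queue = [26, 10, 73, 34]
dequeue(): queue = [10, 73, 34]
dequeue(): queue = [73, 34]
enqueue(5): queue = [73, 34, 5]
dequeue(): queue = [34, 5]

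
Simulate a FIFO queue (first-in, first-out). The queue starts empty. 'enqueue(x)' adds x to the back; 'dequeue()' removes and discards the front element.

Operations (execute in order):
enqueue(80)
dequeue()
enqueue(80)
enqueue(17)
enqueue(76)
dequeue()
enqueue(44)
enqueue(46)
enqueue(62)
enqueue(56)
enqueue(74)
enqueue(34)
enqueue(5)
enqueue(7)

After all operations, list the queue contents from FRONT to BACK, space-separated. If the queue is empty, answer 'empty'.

Answer: 17 76 44 46 62 56 74 34 5 7

Derivation:
enqueue(80): [80]
dequeue(): []
enqueue(80): [80]
enqueue(17): [80, 17]
enqueue(76): [80, 17, 76]
dequeue(): [17, 76]
enqueue(44): [17, 76, 44]
enqueue(46): [17, 76, 44, 46]
enqueue(62): [17, 76, 44, 46, 62]
enqueue(56): [17, 76, 44, 46, 62, 56]
enqueue(74): [17, 76, 44, 46, 62, 56, 74]
enqueue(34): [17, 76, 44, 46, 62, 56, 74, 34]
enqueue(5): [17, 76, 44, 46, 62, 56, 74, 34, 5]
enqueue(7): [17, 76, 44, 46, 62, 56, 74, 34, 5, 7]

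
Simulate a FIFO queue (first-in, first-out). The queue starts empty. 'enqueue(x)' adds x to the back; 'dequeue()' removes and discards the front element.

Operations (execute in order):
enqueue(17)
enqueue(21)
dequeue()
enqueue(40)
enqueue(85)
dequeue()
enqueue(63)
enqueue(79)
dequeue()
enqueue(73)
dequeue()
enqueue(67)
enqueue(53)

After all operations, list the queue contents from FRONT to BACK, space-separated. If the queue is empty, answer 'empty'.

Answer: 63 79 73 67 53

Derivation:
enqueue(17): [17]
enqueue(21): [17, 21]
dequeue(): [21]
enqueue(40): [21, 40]
enqueue(85): [21, 40, 85]
dequeue(): [40, 85]
enqueue(63): [40, 85, 63]
enqueue(79): [40, 85, 63, 79]
dequeue(): [85, 63, 79]
enqueue(73): [85, 63, 79, 73]
dequeue(): [63, 79, 73]
enqueue(67): [63, 79, 73, 67]
enqueue(53): [63, 79, 73, 67, 53]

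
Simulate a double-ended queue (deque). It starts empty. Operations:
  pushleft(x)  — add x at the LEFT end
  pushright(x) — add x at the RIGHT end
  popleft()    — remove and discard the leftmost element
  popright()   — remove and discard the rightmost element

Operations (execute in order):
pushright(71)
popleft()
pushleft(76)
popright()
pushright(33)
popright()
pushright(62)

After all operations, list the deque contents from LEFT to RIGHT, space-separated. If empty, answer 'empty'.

Answer: 62

Derivation:
pushright(71): [71]
popleft(): []
pushleft(76): [76]
popright(): []
pushright(33): [33]
popright(): []
pushright(62): [62]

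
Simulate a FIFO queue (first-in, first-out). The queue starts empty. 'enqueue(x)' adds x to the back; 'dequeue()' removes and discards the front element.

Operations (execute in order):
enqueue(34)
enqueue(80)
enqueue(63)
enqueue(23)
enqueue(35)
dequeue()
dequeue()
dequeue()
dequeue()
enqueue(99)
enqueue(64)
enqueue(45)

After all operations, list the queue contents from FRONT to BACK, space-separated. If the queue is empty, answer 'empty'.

Answer: 35 99 64 45

Derivation:
enqueue(34): [34]
enqueue(80): [34, 80]
enqueue(63): [34, 80, 63]
enqueue(23): [34, 80, 63, 23]
enqueue(35): [34, 80, 63, 23, 35]
dequeue(): [80, 63, 23, 35]
dequeue(): [63, 23, 35]
dequeue(): [23, 35]
dequeue(): [35]
enqueue(99): [35, 99]
enqueue(64): [35, 99, 64]
enqueue(45): [35, 99, 64, 45]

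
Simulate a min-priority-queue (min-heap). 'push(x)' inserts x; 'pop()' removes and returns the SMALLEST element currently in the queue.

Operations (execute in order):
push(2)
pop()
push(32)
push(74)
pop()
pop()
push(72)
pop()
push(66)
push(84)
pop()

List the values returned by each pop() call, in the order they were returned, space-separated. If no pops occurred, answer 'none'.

Answer: 2 32 74 72 66

Derivation:
push(2): heap contents = [2]
pop() → 2: heap contents = []
push(32): heap contents = [32]
push(74): heap contents = [32, 74]
pop() → 32: heap contents = [74]
pop() → 74: heap contents = []
push(72): heap contents = [72]
pop() → 72: heap contents = []
push(66): heap contents = [66]
push(84): heap contents = [66, 84]
pop() → 66: heap contents = [84]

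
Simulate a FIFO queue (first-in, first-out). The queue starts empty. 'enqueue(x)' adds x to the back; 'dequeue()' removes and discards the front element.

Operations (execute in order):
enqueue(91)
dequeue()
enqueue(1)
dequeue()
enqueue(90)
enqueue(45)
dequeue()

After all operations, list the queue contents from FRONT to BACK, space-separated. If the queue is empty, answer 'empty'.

enqueue(91): [91]
dequeue(): []
enqueue(1): [1]
dequeue(): []
enqueue(90): [90]
enqueue(45): [90, 45]
dequeue(): [45]

Answer: 45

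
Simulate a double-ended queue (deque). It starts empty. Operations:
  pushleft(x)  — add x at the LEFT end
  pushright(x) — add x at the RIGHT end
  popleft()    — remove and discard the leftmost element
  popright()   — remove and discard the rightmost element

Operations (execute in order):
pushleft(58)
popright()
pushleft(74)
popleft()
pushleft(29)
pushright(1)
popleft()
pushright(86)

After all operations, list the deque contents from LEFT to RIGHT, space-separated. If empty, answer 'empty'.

Answer: 1 86

Derivation:
pushleft(58): [58]
popright(): []
pushleft(74): [74]
popleft(): []
pushleft(29): [29]
pushright(1): [29, 1]
popleft(): [1]
pushright(86): [1, 86]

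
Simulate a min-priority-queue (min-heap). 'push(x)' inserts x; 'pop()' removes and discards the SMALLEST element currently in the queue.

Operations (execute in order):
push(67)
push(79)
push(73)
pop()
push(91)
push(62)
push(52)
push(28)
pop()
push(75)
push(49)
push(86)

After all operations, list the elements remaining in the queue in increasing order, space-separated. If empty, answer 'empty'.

Answer: 49 52 62 73 75 79 86 91

Derivation:
push(67): heap contents = [67]
push(79): heap contents = [67, 79]
push(73): heap contents = [67, 73, 79]
pop() → 67: heap contents = [73, 79]
push(91): heap contents = [73, 79, 91]
push(62): heap contents = [62, 73, 79, 91]
push(52): heap contents = [52, 62, 73, 79, 91]
push(28): heap contents = [28, 52, 62, 73, 79, 91]
pop() → 28: heap contents = [52, 62, 73, 79, 91]
push(75): heap contents = [52, 62, 73, 75, 79, 91]
push(49): heap contents = [49, 52, 62, 73, 75, 79, 91]
push(86): heap contents = [49, 52, 62, 73, 75, 79, 86, 91]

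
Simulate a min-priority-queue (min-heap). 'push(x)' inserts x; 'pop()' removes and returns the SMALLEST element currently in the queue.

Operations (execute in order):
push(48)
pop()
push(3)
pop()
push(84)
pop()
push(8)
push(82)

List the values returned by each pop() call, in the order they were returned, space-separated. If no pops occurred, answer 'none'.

push(48): heap contents = [48]
pop() → 48: heap contents = []
push(3): heap contents = [3]
pop() → 3: heap contents = []
push(84): heap contents = [84]
pop() → 84: heap contents = []
push(8): heap contents = [8]
push(82): heap contents = [8, 82]

Answer: 48 3 84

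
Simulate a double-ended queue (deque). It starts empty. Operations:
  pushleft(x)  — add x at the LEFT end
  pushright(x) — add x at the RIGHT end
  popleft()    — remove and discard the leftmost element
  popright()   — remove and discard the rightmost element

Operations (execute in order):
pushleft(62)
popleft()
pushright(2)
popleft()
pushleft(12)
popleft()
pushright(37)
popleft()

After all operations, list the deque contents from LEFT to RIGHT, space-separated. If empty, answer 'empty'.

Answer: empty

Derivation:
pushleft(62): [62]
popleft(): []
pushright(2): [2]
popleft(): []
pushleft(12): [12]
popleft(): []
pushright(37): [37]
popleft(): []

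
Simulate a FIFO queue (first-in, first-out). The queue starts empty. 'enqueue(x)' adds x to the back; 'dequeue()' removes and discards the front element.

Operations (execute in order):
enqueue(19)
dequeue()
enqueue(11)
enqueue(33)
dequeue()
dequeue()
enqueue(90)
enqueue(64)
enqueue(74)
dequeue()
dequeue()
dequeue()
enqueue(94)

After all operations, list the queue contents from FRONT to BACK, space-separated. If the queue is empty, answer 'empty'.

enqueue(19): [19]
dequeue(): []
enqueue(11): [11]
enqueue(33): [11, 33]
dequeue(): [33]
dequeue(): []
enqueue(90): [90]
enqueue(64): [90, 64]
enqueue(74): [90, 64, 74]
dequeue(): [64, 74]
dequeue(): [74]
dequeue(): []
enqueue(94): [94]

Answer: 94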